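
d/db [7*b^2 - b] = 14*b - 1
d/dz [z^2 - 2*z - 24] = 2*z - 2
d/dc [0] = 0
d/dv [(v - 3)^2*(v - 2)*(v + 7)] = 4*v^3 - 3*v^2 - 70*v + 129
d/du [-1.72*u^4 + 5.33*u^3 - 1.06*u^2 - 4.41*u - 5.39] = -6.88*u^3 + 15.99*u^2 - 2.12*u - 4.41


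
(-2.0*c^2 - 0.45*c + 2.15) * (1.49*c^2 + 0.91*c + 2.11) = -2.98*c^4 - 2.4905*c^3 - 1.426*c^2 + 1.007*c + 4.5365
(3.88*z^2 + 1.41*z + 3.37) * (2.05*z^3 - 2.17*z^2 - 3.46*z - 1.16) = 7.954*z^5 - 5.5291*z^4 - 9.576*z^3 - 16.6923*z^2 - 13.2958*z - 3.9092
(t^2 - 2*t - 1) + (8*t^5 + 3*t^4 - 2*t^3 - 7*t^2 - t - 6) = 8*t^5 + 3*t^4 - 2*t^3 - 6*t^2 - 3*t - 7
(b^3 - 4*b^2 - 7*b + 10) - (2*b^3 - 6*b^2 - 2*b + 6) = -b^3 + 2*b^2 - 5*b + 4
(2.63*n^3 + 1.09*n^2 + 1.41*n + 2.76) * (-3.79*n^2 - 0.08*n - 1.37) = -9.9677*n^5 - 4.3415*n^4 - 9.0342*n^3 - 12.0665*n^2 - 2.1525*n - 3.7812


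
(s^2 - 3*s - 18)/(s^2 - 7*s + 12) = (s^2 - 3*s - 18)/(s^2 - 7*s + 12)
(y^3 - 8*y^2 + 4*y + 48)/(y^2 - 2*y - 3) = (-y^3 + 8*y^2 - 4*y - 48)/(-y^2 + 2*y + 3)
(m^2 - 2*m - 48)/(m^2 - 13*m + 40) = (m + 6)/(m - 5)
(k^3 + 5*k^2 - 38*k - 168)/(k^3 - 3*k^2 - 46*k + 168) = (k + 4)/(k - 4)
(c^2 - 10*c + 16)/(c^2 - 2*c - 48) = (c - 2)/(c + 6)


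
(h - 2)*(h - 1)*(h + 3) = h^3 - 7*h + 6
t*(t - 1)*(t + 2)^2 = t^4 + 3*t^3 - 4*t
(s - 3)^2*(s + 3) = s^3 - 3*s^2 - 9*s + 27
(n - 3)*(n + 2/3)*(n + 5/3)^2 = n^4 + n^3 - 7*n^2 - 355*n/27 - 50/9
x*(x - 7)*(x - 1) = x^3 - 8*x^2 + 7*x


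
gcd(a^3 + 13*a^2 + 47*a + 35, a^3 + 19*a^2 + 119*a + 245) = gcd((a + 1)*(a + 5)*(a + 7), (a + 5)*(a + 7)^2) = a^2 + 12*a + 35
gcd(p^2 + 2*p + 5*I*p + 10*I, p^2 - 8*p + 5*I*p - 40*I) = p + 5*I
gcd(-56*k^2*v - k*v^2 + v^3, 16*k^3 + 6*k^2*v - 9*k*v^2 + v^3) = -8*k + v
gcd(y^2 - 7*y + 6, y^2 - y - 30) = y - 6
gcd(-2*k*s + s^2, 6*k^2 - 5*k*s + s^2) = -2*k + s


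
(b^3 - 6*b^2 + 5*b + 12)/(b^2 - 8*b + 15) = (b^2 - 3*b - 4)/(b - 5)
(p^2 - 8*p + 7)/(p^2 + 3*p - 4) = (p - 7)/(p + 4)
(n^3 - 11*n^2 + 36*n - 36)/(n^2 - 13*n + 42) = (n^2 - 5*n + 6)/(n - 7)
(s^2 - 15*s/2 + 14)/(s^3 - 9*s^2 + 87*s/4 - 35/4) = 2*(s - 4)/(2*s^2 - 11*s + 5)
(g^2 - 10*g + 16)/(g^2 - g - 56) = (g - 2)/(g + 7)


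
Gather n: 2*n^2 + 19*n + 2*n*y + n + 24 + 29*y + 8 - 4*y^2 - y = 2*n^2 + n*(2*y + 20) - 4*y^2 + 28*y + 32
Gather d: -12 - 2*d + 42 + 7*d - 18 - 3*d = 2*d + 12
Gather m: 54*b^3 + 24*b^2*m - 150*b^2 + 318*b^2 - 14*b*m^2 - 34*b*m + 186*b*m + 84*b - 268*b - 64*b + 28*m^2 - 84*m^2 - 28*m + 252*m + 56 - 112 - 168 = 54*b^3 + 168*b^2 - 248*b + m^2*(-14*b - 56) + m*(24*b^2 + 152*b + 224) - 224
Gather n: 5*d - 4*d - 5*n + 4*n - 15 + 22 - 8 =d - n - 1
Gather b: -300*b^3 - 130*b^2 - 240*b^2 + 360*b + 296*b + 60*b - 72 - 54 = -300*b^3 - 370*b^2 + 716*b - 126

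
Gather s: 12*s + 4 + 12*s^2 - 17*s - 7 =12*s^2 - 5*s - 3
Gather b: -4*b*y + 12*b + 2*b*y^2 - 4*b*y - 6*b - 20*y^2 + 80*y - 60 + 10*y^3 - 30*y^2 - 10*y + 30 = b*(2*y^2 - 8*y + 6) + 10*y^3 - 50*y^2 + 70*y - 30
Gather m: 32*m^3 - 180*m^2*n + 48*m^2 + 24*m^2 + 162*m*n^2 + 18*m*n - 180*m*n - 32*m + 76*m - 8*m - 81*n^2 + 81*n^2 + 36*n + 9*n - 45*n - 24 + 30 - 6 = 32*m^3 + m^2*(72 - 180*n) + m*(162*n^2 - 162*n + 36)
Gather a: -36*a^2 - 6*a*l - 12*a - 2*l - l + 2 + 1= -36*a^2 + a*(-6*l - 12) - 3*l + 3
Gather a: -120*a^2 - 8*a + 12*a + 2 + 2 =-120*a^2 + 4*a + 4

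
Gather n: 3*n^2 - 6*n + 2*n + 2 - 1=3*n^2 - 4*n + 1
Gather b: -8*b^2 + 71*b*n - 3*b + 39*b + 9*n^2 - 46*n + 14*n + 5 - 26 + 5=-8*b^2 + b*(71*n + 36) + 9*n^2 - 32*n - 16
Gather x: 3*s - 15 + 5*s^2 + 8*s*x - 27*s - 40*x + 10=5*s^2 - 24*s + x*(8*s - 40) - 5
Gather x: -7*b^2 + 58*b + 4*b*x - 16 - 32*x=-7*b^2 + 58*b + x*(4*b - 32) - 16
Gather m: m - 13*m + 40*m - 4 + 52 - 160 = 28*m - 112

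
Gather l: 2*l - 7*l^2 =-7*l^2 + 2*l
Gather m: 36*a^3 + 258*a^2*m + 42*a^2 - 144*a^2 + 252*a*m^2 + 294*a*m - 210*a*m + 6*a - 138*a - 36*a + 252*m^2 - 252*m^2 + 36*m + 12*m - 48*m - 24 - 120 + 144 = 36*a^3 - 102*a^2 + 252*a*m^2 - 168*a + m*(258*a^2 + 84*a)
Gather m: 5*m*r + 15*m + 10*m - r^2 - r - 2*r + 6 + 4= m*(5*r + 25) - r^2 - 3*r + 10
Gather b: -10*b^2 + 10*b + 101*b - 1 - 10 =-10*b^2 + 111*b - 11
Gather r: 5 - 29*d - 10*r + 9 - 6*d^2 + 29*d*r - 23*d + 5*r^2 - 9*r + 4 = -6*d^2 - 52*d + 5*r^2 + r*(29*d - 19) + 18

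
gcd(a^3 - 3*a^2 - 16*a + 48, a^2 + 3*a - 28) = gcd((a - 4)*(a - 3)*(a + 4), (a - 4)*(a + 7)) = a - 4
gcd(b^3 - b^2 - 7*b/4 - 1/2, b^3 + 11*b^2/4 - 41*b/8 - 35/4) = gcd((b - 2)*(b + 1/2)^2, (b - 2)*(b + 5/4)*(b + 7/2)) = b - 2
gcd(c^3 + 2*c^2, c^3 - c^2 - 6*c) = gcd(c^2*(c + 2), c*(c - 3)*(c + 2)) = c^2 + 2*c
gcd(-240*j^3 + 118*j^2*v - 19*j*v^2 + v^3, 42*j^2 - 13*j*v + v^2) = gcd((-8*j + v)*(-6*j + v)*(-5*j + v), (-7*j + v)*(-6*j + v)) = -6*j + v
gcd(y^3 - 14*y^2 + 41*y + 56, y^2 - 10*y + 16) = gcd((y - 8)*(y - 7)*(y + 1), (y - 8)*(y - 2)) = y - 8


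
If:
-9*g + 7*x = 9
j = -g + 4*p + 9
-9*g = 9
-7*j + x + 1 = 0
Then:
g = -1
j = 1/7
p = -69/28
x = 0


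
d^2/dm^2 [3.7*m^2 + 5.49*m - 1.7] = 7.40000000000000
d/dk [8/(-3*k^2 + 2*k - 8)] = 16*(3*k - 1)/(3*k^2 - 2*k + 8)^2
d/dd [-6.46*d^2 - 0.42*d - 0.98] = -12.92*d - 0.42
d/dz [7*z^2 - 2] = 14*z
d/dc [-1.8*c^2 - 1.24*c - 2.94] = -3.6*c - 1.24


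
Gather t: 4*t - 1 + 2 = 4*t + 1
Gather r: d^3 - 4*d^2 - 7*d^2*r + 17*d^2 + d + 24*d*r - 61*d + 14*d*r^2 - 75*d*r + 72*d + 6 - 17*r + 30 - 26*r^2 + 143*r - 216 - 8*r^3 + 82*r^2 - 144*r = d^3 + 13*d^2 + 12*d - 8*r^3 + r^2*(14*d + 56) + r*(-7*d^2 - 51*d - 18) - 180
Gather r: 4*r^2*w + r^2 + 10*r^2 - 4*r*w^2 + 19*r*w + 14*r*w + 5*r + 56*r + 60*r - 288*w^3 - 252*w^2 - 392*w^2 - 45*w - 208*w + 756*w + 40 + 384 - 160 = r^2*(4*w + 11) + r*(-4*w^2 + 33*w + 121) - 288*w^3 - 644*w^2 + 503*w + 264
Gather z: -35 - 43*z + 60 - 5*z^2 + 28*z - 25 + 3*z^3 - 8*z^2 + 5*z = 3*z^3 - 13*z^2 - 10*z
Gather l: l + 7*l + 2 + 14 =8*l + 16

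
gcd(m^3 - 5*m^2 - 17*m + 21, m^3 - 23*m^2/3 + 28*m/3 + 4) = 1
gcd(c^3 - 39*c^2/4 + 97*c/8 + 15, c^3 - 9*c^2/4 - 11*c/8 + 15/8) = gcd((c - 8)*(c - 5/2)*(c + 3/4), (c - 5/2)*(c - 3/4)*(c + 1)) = c - 5/2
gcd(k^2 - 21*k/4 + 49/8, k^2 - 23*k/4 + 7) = k - 7/4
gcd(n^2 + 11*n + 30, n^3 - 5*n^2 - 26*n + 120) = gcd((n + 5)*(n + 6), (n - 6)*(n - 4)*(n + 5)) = n + 5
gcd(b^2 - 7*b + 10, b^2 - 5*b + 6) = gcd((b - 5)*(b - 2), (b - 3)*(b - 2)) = b - 2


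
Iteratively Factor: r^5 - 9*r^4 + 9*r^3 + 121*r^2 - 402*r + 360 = (r - 5)*(r^4 - 4*r^3 - 11*r^2 + 66*r - 72) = (r - 5)*(r - 3)*(r^3 - r^2 - 14*r + 24) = (r - 5)*(r - 3)*(r + 4)*(r^2 - 5*r + 6) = (r - 5)*(r - 3)*(r - 2)*(r + 4)*(r - 3)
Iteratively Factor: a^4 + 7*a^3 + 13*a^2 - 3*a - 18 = (a + 3)*(a^3 + 4*a^2 + a - 6) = (a + 3)^2*(a^2 + a - 2) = (a + 2)*(a + 3)^2*(a - 1)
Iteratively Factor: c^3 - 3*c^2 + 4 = (c - 2)*(c^2 - c - 2) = (c - 2)*(c + 1)*(c - 2)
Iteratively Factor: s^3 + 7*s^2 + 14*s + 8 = (s + 4)*(s^2 + 3*s + 2) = (s + 2)*(s + 4)*(s + 1)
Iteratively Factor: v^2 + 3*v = (v)*(v + 3)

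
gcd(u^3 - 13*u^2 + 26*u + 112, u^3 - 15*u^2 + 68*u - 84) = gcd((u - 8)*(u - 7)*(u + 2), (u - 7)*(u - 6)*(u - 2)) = u - 7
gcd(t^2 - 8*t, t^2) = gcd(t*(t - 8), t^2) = t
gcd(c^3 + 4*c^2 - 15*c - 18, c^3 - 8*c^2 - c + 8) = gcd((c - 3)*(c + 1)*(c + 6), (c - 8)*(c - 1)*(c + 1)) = c + 1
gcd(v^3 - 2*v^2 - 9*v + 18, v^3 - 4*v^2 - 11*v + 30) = v^2 + v - 6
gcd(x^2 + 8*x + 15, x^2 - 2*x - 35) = x + 5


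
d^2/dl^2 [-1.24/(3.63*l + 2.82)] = -32.678712/(3.63*l + 2.82)^3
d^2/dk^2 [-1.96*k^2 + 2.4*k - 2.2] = -3.92000000000000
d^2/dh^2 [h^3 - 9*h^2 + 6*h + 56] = 6*h - 18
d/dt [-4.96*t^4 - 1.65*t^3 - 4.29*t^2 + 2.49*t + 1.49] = -19.84*t^3 - 4.95*t^2 - 8.58*t + 2.49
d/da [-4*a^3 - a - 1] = -12*a^2 - 1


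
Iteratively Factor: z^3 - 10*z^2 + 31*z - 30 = (z - 3)*(z^2 - 7*z + 10) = (z - 3)*(z - 2)*(z - 5)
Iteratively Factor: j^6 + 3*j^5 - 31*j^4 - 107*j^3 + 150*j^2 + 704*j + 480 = (j - 3)*(j^5 + 6*j^4 - 13*j^3 - 146*j^2 - 288*j - 160) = (j - 3)*(j + 4)*(j^4 + 2*j^3 - 21*j^2 - 62*j - 40) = (j - 5)*(j - 3)*(j + 4)*(j^3 + 7*j^2 + 14*j + 8) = (j - 5)*(j - 3)*(j + 1)*(j + 4)*(j^2 + 6*j + 8) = (j - 5)*(j - 3)*(j + 1)*(j + 2)*(j + 4)*(j + 4)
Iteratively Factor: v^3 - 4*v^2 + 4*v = (v - 2)*(v^2 - 2*v) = (v - 2)^2*(v)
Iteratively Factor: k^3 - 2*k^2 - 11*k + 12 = (k - 4)*(k^2 + 2*k - 3) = (k - 4)*(k + 3)*(k - 1)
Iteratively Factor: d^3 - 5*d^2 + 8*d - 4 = (d - 2)*(d^2 - 3*d + 2) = (d - 2)*(d - 1)*(d - 2)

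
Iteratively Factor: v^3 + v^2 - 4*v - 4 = (v - 2)*(v^2 + 3*v + 2) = (v - 2)*(v + 1)*(v + 2)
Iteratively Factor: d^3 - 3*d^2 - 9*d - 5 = (d - 5)*(d^2 + 2*d + 1) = (d - 5)*(d + 1)*(d + 1)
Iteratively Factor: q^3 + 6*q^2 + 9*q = (q)*(q^2 + 6*q + 9) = q*(q + 3)*(q + 3)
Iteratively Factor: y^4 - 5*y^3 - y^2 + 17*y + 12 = (y + 1)*(y^3 - 6*y^2 + 5*y + 12) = (y + 1)^2*(y^2 - 7*y + 12) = (y - 4)*(y + 1)^2*(y - 3)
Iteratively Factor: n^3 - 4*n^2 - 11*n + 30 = (n + 3)*(n^2 - 7*n + 10) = (n - 5)*(n + 3)*(n - 2)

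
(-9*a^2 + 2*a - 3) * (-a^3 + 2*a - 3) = 9*a^5 - 2*a^4 - 15*a^3 + 31*a^2 - 12*a + 9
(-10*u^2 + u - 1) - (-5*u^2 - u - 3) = -5*u^2 + 2*u + 2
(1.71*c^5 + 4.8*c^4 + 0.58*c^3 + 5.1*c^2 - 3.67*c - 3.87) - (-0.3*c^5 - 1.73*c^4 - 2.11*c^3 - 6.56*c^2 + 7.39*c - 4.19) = 2.01*c^5 + 6.53*c^4 + 2.69*c^3 + 11.66*c^2 - 11.06*c + 0.32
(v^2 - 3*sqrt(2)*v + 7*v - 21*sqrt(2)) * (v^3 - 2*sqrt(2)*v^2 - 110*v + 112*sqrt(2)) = v^5 - 5*sqrt(2)*v^4 + 7*v^4 - 98*v^3 - 35*sqrt(2)*v^3 - 686*v^2 + 442*sqrt(2)*v^2 - 672*v + 3094*sqrt(2)*v - 4704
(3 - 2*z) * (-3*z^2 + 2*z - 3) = 6*z^3 - 13*z^2 + 12*z - 9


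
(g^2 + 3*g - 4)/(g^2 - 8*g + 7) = (g + 4)/(g - 7)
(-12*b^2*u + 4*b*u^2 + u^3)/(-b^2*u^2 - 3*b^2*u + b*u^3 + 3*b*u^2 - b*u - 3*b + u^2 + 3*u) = u*(12*b^2 - 4*b*u - u^2)/(b^2*u^2 + 3*b^2*u - b*u^3 - 3*b*u^2 + b*u + 3*b - u^2 - 3*u)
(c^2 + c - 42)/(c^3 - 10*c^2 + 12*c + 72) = (c + 7)/(c^2 - 4*c - 12)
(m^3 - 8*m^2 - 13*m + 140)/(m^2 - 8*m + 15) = (m^2 - 3*m - 28)/(m - 3)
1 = 1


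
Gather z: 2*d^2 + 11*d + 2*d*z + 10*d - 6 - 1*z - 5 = 2*d^2 + 21*d + z*(2*d - 1) - 11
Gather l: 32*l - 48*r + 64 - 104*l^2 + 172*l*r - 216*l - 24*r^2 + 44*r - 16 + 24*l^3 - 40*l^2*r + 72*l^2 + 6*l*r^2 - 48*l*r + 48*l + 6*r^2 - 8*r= 24*l^3 + l^2*(-40*r - 32) + l*(6*r^2 + 124*r - 136) - 18*r^2 - 12*r + 48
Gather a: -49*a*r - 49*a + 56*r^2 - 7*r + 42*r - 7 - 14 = a*(-49*r - 49) + 56*r^2 + 35*r - 21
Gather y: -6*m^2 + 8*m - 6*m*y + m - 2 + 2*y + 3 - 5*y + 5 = -6*m^2 + 9*m + y*(-6*m - 3) + 6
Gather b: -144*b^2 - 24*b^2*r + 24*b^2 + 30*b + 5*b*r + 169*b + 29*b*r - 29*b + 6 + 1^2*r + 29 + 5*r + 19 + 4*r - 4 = b^2*(-24*r - 120) + b*(34*r + 170) + 10*r + 50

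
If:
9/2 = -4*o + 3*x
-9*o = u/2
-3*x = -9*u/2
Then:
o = -9/170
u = 81/85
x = 243/170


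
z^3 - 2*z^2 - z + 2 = (z - 2)*(z - 1)*(z + 1)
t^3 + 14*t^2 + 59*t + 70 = (t + 2)*(t + 5)*(t + 7)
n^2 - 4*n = n*(n - 4)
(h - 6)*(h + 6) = h^2 - 36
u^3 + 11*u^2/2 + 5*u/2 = u*(u + 1/2)*(u + 5)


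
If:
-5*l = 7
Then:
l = -7/5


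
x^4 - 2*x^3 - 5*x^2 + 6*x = x*(x - 3)*(x - 1)*(x + 2)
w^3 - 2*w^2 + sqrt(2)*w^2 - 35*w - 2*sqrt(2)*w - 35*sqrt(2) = (w - 7)*(w + 5)*(w + sqrt(2))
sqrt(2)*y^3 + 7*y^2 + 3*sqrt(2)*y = y*(y + 3*sqrt(2))*(sqrt(2)*y + 1)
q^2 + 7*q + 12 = (q + 3)*(q + 4)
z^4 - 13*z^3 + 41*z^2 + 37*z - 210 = (z - 7)*(z - 5)*(z - 3)*(z + 2)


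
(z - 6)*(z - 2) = z^2 - 8*z + 12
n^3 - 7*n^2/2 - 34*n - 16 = (n - 8)*(n + 1/2)*(n + 4)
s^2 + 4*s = s*(s + 4)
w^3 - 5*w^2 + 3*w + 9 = (w - 3)^2*(w + 1)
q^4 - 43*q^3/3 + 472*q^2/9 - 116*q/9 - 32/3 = (q - 8)*(q - 6)*(q - 2/3)*(q + 1/3)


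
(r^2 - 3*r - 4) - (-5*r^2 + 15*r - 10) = 6*r^2 - 18*r + 6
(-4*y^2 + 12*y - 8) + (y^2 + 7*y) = -3*y^2 + 19*y - 8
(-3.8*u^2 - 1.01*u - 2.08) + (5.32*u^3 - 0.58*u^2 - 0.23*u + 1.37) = 5.32*u^3 - 4.38*u^2 - 1.24*u - 0.71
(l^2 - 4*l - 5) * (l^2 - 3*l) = l^4 - 7*l^3 + 7*l^2 + 15*l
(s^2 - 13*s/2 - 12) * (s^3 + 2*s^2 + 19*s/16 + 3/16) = s^5 - 9*s^4/2 - 381*s^3/16 - 1009*s^2/32 - 495*s/32 - 9/4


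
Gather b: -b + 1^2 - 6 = -b - 5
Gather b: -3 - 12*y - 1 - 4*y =-16*y - 4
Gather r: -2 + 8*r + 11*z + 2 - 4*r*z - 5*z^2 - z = r*(8 - 4*z) - 5*z^2 + 10*z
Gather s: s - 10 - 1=s - 11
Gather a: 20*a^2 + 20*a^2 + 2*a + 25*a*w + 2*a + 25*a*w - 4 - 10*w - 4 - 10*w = 40*a^2 + a*(50*w + 4) - 20*w - 8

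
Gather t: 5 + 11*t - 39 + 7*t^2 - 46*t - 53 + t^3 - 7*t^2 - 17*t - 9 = t^3 - 52*t - 96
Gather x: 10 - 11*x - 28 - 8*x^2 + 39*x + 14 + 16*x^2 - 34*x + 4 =8*x^2 - 6*x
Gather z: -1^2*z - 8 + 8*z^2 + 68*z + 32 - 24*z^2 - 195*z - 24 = -16*z^2 - 128*z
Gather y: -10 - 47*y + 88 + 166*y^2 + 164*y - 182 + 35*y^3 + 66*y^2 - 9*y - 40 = 35*y^3 + 232*y^2 + 108*y - 144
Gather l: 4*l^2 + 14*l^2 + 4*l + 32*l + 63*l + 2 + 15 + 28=18*l^2 + 99*l + 45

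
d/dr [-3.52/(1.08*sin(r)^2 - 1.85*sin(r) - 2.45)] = (7.6032*sin(r) - 6.512)*cos(r)/(-1.08*sin(r)^2 + 1.85*sin(r) + 2.45)^2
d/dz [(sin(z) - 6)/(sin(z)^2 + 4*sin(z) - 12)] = (12*sin(z) + cos(z)^2 + 11)*cos(z)/(sin(z)^2 + 4*sin(z) - 12)^2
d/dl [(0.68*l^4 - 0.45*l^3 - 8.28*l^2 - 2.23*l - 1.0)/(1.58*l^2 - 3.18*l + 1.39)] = (2.1488*l^5 - 7.1982*l^4 + 6.6428*l^3 + 27.9773*l^2 - 19.8584*l - 6.2797)/(2.4964*l^4 - 10.0488*l^3 + 14.5048*l^2 - 8.8404*l + 1.9321)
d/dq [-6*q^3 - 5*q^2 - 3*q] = -18*q^2 - 10*q - 3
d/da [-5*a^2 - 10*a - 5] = -10*a - 10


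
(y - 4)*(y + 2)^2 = y^3 - 12*y - 16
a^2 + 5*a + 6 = (a + 2)*(a + 3)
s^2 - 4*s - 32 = (s - 8)*(s + 4)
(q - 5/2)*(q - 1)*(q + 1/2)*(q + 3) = q^4 - 33*q^2/4 + 7*q/2 + 15/4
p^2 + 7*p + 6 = (p + 1)*(p + 6)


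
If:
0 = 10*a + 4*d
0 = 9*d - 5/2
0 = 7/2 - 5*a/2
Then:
No Solution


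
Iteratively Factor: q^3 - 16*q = (q + 4)*(q^2 - 4*q) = (q - 4)*(q + 4)*(q)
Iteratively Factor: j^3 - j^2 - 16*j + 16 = (j - 1)*(j^2 - 16) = (j - 1)*(j + 4)*(j - 4)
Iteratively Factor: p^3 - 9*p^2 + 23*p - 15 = (p - 3)*(p^2 - 6*p + 5) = (p - 5)*(p - 3)*(p - 1)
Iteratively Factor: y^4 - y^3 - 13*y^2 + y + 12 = (y + 3)*(y^3 - 4*y^2 - y + 4) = (y - 4)*(y + 3)*(y^2 - 1) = (y - 4)*(y - 1)*(y + 3)*(y + 1)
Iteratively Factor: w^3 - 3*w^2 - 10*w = (w - 5)*(w^2 + 2*w) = w*(w - 5)*(w + 2)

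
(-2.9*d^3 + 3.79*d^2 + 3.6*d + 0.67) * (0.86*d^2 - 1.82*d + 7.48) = -2.494*d^5 + 8.5374*d^4 - 25.4938*d^3 + 22.3734*d^2 + 25.7086*d + 5.0116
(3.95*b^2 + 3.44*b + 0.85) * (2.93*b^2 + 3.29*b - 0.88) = 11.5735*b^4 + 23.0747*b^3 + 10.3321*b^2 - 0.2307*b - 0.748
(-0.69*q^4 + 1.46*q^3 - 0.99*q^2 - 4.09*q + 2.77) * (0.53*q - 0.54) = -0.3657*q^5 + 1.1464*q^4 - 1.3131*q^3 - 1.6331*q^2 + 3.6767*q - 1.4958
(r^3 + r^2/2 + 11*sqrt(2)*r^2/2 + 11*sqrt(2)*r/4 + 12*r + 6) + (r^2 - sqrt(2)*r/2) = r^3 + 3*r^2/2 + 11*sqrt(2)*r^2/2 + 9*sqrt(2)*r/4 + 12*r + 6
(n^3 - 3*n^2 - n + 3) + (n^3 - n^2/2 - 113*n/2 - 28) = 2*n^3 - 7*n^2/2 - 115*n/2 - 25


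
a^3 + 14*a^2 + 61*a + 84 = (a + 3)*(a + 4)*(a + 7)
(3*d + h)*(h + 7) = 3*d*h + 21*d + h^2 + 7*h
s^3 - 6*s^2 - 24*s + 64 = (s - 8)*(s - 2)*(s + 4)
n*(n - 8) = n^2 - 8*n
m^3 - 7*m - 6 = (m - 3)*(m + 1)*(m + 2)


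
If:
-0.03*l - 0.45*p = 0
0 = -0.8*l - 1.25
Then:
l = -1.56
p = 0.10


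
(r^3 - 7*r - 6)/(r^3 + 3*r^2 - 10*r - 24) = (r + 1)/(r + 4)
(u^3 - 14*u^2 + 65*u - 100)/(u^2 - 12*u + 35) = (u^2 - 9*u + 20)/(u - 7)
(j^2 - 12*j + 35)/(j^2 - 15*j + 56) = (j - 5)/(j - 8)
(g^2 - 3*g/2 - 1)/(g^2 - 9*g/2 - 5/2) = (g - 2)/(g - 5)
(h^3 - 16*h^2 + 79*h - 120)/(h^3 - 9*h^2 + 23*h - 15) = (h - 8)/(h - 1)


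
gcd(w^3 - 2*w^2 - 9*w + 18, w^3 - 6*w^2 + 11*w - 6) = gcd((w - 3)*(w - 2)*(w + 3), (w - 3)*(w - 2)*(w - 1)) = w^2 - 5*w + 6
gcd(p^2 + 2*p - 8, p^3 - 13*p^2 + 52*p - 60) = p - 2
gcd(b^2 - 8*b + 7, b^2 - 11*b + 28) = b - 7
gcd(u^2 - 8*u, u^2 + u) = u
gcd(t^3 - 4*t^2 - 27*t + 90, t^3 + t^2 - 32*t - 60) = t^2 - t - 30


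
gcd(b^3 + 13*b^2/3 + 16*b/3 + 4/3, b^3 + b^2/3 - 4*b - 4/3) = b^2 + 7*b/3 + 2/3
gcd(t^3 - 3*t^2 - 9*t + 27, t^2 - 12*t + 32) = 1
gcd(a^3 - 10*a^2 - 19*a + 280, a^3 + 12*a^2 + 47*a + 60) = a + 5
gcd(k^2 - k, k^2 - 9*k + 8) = k - 1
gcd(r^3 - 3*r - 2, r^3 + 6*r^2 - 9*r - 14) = r^2 - r - 2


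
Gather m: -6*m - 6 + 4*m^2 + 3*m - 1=4*m^2 - 3*m - 7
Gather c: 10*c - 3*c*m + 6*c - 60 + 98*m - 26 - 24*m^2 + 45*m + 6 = c*(16 - 3*m) - 24*m^2 + 143*m - 80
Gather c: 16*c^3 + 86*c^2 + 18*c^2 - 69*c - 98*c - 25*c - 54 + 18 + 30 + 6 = 16*c^3 + 104*c^2 - 192*c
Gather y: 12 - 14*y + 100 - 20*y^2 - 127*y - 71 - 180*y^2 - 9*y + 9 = -200*y^2 - 150*y + 50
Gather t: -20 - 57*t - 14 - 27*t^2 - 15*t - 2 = -27*t^2 - 72*t - 36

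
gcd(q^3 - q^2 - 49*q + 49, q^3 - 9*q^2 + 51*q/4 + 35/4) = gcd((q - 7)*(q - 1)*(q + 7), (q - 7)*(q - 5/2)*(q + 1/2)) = q - 7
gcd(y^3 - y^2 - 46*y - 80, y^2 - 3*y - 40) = y^2 - 3*y - 40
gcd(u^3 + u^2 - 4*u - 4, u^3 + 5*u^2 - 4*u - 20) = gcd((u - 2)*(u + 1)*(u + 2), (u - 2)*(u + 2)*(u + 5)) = u^2 - 4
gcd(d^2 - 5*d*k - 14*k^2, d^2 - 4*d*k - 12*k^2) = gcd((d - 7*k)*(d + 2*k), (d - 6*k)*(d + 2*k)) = d + 2*k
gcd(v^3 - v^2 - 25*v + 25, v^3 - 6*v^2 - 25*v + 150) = v^2 - 25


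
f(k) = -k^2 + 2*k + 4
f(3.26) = -0.11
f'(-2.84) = 7.68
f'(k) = 2 - 2*k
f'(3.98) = -5.96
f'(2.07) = -2.14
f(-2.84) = -9.75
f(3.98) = -3.88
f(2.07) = 3.86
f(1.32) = 4.90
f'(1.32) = -0.64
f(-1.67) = -2.13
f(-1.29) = -0.24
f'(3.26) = -4.52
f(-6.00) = -44.00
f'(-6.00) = 14.00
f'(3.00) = -4.00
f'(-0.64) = 3.28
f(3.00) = 1.00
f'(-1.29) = 4.58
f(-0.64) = 2.31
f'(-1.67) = 5.34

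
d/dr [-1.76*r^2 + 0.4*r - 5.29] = 0.4 - 3.52*r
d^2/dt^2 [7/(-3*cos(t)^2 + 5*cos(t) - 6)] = 7*(-36*sin(t)^4 - 29*sin(t)^2 - 345*cos(t)/4 + 45*cos(3*t)/4 + 79)/(3*sin(t)^2 + 5*cos(t) - 9)^3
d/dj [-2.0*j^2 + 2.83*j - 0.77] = 2.83 - 4.0*j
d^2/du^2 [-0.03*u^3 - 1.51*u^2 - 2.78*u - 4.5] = -0.18*u - 3.02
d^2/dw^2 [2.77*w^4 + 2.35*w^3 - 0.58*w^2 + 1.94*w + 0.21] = 33.24*w^2 + 14.1*w - 1.16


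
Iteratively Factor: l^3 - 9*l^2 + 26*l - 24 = (l - 3)*(l^2 - 6*l + 8) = (l - 4)*(l - 3)*(l - 2)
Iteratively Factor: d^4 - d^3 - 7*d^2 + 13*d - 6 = (d + 3)*(d^3 - 4*d^2 + 5*d - 2) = (d - 1)*(d + 3)*(d^2 - 3*d + 2) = (d - 1)^2*(d + 3)*(d - 2)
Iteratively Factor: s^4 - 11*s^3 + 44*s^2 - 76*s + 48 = (s - 3)*(s^3 - 8*s^2 + 20*s - 16) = (s - 4)*(s - 3)*(s^2 - 4*s + 4) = (s - 4)*(s - 3)*(s - 2)*(s - 2)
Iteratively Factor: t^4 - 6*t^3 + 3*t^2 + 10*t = (t - 5)*(t^3 - t^2 - 2*t) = (t - 5)*(t + 1)*(t^2 - 2*t) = t*(t - 5)*(t + 1)*(t - 2)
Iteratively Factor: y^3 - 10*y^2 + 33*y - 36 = (y - 3)*(y^2 - 7*y + 12) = (y - 3)^2*(y - 4)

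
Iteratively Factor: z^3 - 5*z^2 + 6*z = (z)*(z^2 - 5*z + 6) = z*(z - 3)*(z - 2)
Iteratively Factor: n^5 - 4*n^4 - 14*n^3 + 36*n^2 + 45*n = (n + 1)*(n^4 - 5*n^3 - 9*n^2 + 45*n) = n*(n + 1)*(n^3 - 5*n^2 - 9*n + 45) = n*(n - 3)*(n + 1)*(n^2 - 2*n - 15) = n*(n - 5)*(n - 3)*(n + 1)*(n + 3)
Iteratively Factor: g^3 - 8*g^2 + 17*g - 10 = (g - 5)*(g^2 - 3*g + 2) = (g - 5)*(g - 2)*(g - 1)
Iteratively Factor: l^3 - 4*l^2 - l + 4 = (l - 1)*(l^2 - 3*l - 4) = (l - 4)*(l - 1)*(l + 1)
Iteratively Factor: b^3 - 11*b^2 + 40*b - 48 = (b - 3)*(b^2 - 8*b + 16) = (b - 4)*(b - 3)*(b - 4)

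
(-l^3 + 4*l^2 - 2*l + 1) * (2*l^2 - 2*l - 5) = -2*l^5 + 10*l^4 - 7*l^3 - 14*l^2 + 8*l - 5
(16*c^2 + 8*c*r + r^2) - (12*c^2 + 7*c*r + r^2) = 4*c^2 + c*r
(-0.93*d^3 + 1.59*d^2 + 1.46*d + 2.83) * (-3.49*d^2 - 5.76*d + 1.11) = 3.2457*d^5 - 0.192300000000001*d^4 - 15.2861*d^3 - 16.5214*d^2 - 14.6802*d + 3.1413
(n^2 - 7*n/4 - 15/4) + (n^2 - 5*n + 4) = 2*n^2 - 27*n/4 + 1/4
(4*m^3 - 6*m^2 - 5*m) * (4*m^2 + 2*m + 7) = 16*m^5 - 16*m^4 - 4*m^3 - 52*m^2 - 35*m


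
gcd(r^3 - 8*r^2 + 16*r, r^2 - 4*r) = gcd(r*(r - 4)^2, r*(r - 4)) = r^2 - 4*r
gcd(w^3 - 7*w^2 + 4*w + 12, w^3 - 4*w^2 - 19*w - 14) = w + 1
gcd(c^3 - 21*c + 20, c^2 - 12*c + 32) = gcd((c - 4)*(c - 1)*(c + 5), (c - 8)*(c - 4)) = c - 4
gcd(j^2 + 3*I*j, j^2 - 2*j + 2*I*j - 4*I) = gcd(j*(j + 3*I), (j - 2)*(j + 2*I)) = 1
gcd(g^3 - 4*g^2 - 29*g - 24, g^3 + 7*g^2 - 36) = g + 3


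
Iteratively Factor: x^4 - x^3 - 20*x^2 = (x)*(x^3 - x^2 - 20*x) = x^2*(x^2 - x - 20) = x^2*(x + 4)*(x - 5)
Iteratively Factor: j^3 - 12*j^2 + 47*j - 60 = (j - 4)*(j^2 - 8*j + 15) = (j - 4)*(j - 3)*(j - 5)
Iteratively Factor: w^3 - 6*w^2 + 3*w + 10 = (w + 1)*(w^2 - 7*w + 10) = (w - 5)*(w + 1)*(w - 2)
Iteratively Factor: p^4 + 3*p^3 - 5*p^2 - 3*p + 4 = (p - 1)*(p^3 + 4*p^2 - p - 4) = (p - 1)*(p + 1)*(p^2 + 3*p - 4) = (p - 1)*(p + 1)*(p + 4)*(p - 1)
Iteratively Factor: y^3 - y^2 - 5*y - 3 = (y - 3)*(y^2 + 2*y + 1) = (y - 3)*(y + 1)*(y + 1)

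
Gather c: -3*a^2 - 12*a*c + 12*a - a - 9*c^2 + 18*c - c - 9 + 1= -3*a^2 + 11*a - 9*c^2 + c*(17 - 12*a) - 8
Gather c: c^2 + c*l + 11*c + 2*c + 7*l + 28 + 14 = c^2 + c*(l + 13) + 7*l + 42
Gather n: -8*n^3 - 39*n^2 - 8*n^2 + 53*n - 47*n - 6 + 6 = -8*n^3 - 47*n^2 + 6*n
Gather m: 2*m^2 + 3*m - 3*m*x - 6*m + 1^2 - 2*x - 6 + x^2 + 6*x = 2*m^2 + m*(-3*x - 3) + x^2 + 4*x - 5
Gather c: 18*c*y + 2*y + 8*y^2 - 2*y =18*c*y + 8*y^2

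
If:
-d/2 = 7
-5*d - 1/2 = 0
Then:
No Solution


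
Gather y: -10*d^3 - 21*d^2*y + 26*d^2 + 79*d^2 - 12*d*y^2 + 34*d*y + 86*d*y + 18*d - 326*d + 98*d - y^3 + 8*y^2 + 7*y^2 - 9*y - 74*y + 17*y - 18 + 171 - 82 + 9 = -10*d^3 + 105*d^2 - 210*d - y^3 + y^2*(15 - 12*d) + y*(-21*d^2 + 120*d - 66) + 80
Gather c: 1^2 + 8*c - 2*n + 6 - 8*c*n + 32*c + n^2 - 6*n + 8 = c*(40 - 8*n) + n^2 - 8*n + 15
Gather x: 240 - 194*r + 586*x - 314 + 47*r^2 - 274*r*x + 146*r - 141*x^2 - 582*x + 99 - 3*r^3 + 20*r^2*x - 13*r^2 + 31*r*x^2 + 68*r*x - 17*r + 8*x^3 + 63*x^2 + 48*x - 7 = -3*r^3 + 34*r^2 - 65*r + 8*x^3 + x^2*(31*r - 78) + x*(20*r^2 - 206*r + 52) + 18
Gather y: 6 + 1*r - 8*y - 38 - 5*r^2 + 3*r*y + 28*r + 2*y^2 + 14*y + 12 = -5*r^2 + 29*r + 2*y^2 + y*(3*r + 6) - 20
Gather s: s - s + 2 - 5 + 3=0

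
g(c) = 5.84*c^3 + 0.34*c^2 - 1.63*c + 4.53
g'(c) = 17.52*c^2 + 0.68*c - 1.63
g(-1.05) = -0.14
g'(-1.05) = 16.97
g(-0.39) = 4.87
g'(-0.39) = 0.77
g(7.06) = 2065.04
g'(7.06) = 876.43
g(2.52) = 96.04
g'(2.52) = 111.34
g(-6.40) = -1502.03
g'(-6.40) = 711.64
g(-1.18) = -2.67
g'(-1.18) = 21.96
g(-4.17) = -406.23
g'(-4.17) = 300.19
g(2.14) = 59.83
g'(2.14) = 80.06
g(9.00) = 4274.76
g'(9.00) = 1423.61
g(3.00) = 160.38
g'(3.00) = 158.09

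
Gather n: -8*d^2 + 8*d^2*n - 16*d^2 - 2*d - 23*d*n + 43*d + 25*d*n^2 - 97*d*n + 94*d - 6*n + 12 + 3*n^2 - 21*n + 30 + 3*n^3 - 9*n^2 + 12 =-24*d^2 + 135*d + 3*n^3 + n^2*(25*d - 6) + n*(8*d^2 - 120*d - 27) + 54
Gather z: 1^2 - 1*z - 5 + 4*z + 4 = 3*z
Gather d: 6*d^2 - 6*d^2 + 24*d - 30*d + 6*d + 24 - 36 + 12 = 0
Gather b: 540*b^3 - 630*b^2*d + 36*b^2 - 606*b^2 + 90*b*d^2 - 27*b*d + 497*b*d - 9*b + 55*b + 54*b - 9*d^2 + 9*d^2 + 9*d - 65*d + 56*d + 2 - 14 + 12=540*b^3 + b^2*(-630*d - 570) + b*(90*d^2 + 470*d + 100)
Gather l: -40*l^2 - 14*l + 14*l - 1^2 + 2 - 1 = -40*l^2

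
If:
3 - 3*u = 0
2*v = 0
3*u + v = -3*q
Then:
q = -1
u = 1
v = 0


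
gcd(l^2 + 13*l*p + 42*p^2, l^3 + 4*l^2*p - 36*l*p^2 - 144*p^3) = l + 6*p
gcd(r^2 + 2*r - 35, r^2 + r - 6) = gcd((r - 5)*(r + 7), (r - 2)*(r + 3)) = 1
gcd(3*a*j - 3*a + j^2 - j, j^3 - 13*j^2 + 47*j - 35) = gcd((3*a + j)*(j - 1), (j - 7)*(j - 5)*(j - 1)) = j - 1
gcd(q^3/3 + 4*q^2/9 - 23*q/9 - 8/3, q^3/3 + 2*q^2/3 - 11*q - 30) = q + 3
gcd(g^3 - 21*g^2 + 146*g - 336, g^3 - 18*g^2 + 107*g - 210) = g^2 - 13*g + 42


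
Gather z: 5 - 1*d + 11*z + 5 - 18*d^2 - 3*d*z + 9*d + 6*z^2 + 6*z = -18*d^2 + 8*d + 6*z^2 + z*(17 - 3*d) + 10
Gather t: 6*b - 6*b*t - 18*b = -6*b*t - 12*b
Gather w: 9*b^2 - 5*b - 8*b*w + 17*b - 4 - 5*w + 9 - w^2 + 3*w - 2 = 9*b^2 + 12*b - w^2 + w*(-8*b - 2) + 3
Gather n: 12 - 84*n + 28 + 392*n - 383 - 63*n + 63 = 245*n - 280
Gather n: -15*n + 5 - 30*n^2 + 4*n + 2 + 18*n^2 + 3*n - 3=-12*n^2 - 8*n + 4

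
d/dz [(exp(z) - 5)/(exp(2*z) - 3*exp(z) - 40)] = (-(exp(z) - 5)*(2*exp(z) - 3) + exp(2*z) - 3*exp(z) - 40)*exp(z)/(-exp(2*z) + 3*exp(z) + 40)^2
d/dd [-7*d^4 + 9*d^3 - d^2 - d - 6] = -28*d^3 + 27*d^2 - 2*d - 1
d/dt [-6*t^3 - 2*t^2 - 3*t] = -18*t^2 - 4*t - 3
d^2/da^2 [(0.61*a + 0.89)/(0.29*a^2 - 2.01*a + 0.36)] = ((1.936 - 1.0614*a)*(0.29*a^2 - 2.01*a + 0.36) + (0.58*a - 2.01)*(0.61*a + 0.89)*(1.16*a - 4.02))/(0.29*a^2 - 2.01*a + 0.36)^3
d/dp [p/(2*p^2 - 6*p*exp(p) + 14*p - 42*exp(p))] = (p^2 + p*(3*p*exp(p) - 2*p + 24*exp(p) - 7) - 3*p*exp(p) + 7*p - 21*exp(p))/(2*(p^2 - 3*p*exp(p) + 7*p - 21*exp(p))^2)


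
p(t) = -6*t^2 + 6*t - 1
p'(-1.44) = 23.28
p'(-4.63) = 61.56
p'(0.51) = -0.12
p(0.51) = 0.50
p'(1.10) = -7.20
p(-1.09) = -14.67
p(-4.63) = -157.40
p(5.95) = -177.72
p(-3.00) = -73.00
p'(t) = 6 - 12*t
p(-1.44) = -22.08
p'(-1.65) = 25.80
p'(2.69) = -26.28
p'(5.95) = -65.40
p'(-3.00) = 42.00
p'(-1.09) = 19.08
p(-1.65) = -27.24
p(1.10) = -1.66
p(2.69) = -28.28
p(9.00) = -433.00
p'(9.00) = -102.00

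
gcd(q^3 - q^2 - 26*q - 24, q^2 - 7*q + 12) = 1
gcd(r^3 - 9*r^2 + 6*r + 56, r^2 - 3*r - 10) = r + 2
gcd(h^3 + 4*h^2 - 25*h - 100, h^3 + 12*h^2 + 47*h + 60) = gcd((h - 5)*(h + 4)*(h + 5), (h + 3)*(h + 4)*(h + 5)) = h^2 + 9*h + 20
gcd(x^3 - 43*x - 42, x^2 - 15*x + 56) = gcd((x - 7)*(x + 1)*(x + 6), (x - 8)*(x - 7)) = x - 7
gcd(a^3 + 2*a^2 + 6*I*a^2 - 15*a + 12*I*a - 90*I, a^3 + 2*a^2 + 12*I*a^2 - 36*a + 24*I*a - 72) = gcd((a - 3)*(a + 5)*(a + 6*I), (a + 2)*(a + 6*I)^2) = a + 6*I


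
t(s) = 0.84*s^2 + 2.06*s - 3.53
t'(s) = 1.68*s + 2.06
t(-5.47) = 10.34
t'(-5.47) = -7.13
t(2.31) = 5.71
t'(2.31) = 5.94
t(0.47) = -2.38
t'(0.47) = 2.85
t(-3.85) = 0.99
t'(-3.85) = -4.41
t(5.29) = 30.87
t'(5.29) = 10.95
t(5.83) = 37.03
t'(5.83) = 11.85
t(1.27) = 0.44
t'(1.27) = 4.19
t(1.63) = 2.06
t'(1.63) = 4.80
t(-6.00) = 14.35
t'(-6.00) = -8.02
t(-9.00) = 45.97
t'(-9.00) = -13.06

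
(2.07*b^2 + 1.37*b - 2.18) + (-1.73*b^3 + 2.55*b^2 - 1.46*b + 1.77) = -1.73*b^3 + 4.62*b^2 - 0.0899999999999999*b - 0.41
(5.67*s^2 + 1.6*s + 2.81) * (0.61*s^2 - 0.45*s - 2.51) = 3.4587*s^4 - 1.5755*s^3 - 13.2376*s^2 - 5.2805*s - 7.0531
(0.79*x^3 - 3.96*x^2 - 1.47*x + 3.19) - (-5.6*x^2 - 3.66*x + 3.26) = 0.79*x^3 + 1.64*x^2 + 2.19*x - 0.0699999999999998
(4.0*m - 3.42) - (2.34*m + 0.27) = 1.66*m - 3.69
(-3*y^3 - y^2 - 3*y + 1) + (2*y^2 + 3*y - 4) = -3*y^3 + y^2 - 3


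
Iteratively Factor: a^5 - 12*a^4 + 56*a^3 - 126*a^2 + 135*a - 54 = (a - 2)*(a^4 - 10*a^3 + 36*a^2 - 54*a + 27) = (a - 3)*(a - 2)*(a^3 - 7*a^2 + 15*a - 9) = (a - 3)*(a - 2)*(a - 1)*(a^2 - 6*a + 9) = (a - 3)^2*(a - 2)*(a - 1)*(a - 3)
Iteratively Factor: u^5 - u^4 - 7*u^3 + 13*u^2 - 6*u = (u - 2)*(u^4 + u^3 - 5*u^2 + 3*u) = (u - 2)*(u + 3)*(u^3 - 2*u^2 + u) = u*(u - 2)*(u + 3)*(u^2 - 2*u + 1) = u*(u - 2)*(u - 1)*(u + 3)*(u - 1)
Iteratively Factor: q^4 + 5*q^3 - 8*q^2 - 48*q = (q + 4)*(q^3 + q^2 - 12*q) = (q + 4)^2*(q^2 - 3*q) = q*(q + 4)^2*(q - 3)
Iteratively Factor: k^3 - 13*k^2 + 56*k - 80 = (k - 4)*(k^2 - 9*k + 20) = (k - 4)^2*(k - 5)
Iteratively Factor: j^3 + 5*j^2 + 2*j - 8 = (j + 2)*(j^2 + 3*j - 4) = (j + 2)*(j + 4)*(j - 1)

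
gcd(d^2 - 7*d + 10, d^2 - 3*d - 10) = d - 5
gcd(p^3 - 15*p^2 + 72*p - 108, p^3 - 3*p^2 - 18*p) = p - 6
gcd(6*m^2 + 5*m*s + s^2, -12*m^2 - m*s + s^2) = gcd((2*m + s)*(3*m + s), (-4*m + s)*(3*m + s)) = 3*m + s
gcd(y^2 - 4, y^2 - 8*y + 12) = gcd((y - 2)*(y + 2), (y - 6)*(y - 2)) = y - 2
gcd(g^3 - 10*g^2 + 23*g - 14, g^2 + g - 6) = g - 2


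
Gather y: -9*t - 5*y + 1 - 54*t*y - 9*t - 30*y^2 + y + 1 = -18*t - 30*y^2 + y*(-54*t - 4) + 2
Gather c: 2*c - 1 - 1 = 2*c - 2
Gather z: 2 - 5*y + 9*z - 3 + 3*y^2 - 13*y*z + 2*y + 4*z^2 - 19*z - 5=3*y^2 - 3*y + 4*z^2 + z*(-13*y - 10) - 6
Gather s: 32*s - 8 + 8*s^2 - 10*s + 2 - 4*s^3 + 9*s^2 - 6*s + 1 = -4*s^3 + 17*s^2 + 16*s - 5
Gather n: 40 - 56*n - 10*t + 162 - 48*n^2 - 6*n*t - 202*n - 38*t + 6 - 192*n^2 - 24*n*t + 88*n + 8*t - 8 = -240*n^2 + n*(-30*t - 170) - 40*t + 200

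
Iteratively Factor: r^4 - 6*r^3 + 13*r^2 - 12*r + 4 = (r - 1)*(r^3 - 5*r^2 + 8*r - 4) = (r - 2)*(r - 1)*(r^2 - 3*r + 2) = (r - 2)^2*(r - 1)*(r - 1)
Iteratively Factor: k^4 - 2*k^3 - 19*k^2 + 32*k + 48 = (k - 3)*(k^3 + k^2 - 16*k - 16) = (k - 3)*(k + 1)*(k^2 - 16) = (k - 4)*(k - 3)*(k + 1)*(k + 4)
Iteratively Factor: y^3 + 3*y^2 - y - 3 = (y - 1)*(y^2 + 4*y + 3) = (y - 1)*(y + 1)*(y + 3)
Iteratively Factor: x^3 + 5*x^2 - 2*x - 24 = (x - 2)*(x^2 + 7*x + 12) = (x - 2)*(x + 4)*(x + 3)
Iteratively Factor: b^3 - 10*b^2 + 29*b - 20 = (b - 5)*(b^2 - 5*b + 4) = (b - 5)*(b - 4)*(b - 1)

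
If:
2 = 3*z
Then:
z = 2/3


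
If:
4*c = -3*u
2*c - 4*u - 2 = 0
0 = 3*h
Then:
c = 3/11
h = 0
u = -4/11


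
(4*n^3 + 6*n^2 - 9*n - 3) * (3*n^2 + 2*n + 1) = 12*n^5 + 26*n^4 - 11*n^3 - 21*n^2 - 15*n - 3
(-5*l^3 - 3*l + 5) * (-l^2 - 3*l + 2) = 5*l^5 + 15*l^4 - 7*l^3 + 4*l^2 - 21*l + 10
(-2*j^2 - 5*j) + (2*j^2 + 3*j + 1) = 1 - 2*j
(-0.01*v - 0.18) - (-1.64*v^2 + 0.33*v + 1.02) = 1.64*v^2 - 0.34*v - 1.2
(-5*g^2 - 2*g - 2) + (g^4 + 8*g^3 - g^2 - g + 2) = g^4 + 8*g^3 - 6*g^2 - 3*g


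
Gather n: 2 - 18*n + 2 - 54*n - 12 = -72*n - 8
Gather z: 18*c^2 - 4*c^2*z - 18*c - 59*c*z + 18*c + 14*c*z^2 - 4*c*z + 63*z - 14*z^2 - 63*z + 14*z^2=18*c^2 + 14*c*z^2 + z*(-4*c^2 - 63*c)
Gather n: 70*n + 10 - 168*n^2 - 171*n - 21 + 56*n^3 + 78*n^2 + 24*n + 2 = 56*n^3 - 90*n^2 - 77*n - 9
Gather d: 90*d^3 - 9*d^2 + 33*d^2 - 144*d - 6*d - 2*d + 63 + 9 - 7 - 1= 90*d^3 + 24*d^2 - 152*d + 64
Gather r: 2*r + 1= 2*r + 1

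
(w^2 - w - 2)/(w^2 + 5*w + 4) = (w - 2)/(w + 4)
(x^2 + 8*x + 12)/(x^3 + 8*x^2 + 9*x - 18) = (x + 2)/(x^2 + 2*x - 3)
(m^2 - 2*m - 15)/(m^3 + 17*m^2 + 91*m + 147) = (m - 5)/(m^2 + 14*m + 49)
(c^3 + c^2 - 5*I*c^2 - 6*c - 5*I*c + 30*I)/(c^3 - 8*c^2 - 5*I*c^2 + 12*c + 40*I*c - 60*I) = (c + 3)/(c - 6)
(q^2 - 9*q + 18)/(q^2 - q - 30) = (q - 3)/(q + 5)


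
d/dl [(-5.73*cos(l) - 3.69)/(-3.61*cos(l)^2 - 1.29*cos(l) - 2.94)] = (20.6853*cos(l)^2 + 26.6418*cos(l) - 12.0861)*sin(l)/(13.0321*cos(l)^4 + 9.3138*cos(l)^3 + 22.8909*cos(l)^2 + 7.5852*cos(l) + 8.6436)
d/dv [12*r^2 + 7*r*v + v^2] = 7*r + 2*v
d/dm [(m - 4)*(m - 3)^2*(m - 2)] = 4*m^3 - 36*m^2 + 106*m - 102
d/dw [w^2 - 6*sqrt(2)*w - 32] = 2*w - 6*sqrt(2)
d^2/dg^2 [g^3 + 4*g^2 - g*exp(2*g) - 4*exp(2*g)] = -4*g*exp(2*g) + 6*g - 20*exp(2*g) + 8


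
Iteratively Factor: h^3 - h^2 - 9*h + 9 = (h + 3)*(h^2 - 4*h + 3) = (h - 1)*(h + 3)*(h - 3)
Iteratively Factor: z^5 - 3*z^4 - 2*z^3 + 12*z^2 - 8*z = (z - 2)*(z^4 - z^3 - 4*z^2 + 4*z) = (z - 2)*(z - 1)*(z^3 - 4*z) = z*(z - 2)*(z - 1)*(z^2 - 4) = z*(z - 2)*(z - 1)*(z + 2)*(z - 2)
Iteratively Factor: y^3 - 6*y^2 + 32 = (y + 2)*(y^2 - 8*y + 16) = (y - 4)*(y + 2)*(y - 4)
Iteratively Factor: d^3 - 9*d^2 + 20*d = (d - 5)*(d^2 - 4*d) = (d - 5)*(d - 4)*(d)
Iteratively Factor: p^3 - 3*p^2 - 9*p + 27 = (p - 3)*(p^2 - 9) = (p - 3)*(p + 3)*(p - 3)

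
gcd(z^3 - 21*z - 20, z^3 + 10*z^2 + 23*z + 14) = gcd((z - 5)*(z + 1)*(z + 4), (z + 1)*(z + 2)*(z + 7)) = z + 1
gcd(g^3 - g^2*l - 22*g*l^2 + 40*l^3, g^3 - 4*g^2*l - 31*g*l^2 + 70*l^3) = g^2 + 3*g*l - 10*l^2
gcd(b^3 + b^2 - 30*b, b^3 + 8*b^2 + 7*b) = b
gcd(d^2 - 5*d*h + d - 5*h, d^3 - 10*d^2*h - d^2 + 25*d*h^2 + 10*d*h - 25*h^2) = d - 5*h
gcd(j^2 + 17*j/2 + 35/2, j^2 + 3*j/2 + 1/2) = 1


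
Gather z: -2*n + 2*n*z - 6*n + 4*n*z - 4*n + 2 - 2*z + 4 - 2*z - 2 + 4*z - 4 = 6*n*z - 12*n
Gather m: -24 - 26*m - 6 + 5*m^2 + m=5*m^2 - 25*m - 30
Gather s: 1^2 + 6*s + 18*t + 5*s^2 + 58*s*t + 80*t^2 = 5*s^2 + s*(58*t + 6) + 80*t^2 + 18*t + 1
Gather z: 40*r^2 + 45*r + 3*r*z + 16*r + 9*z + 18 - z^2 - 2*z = 40*r^2 + 61*r - z^2 + z*(3*r + 7) + 18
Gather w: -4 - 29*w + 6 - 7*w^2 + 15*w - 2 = -7*w^2 - 14*w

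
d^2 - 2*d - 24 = (d - 6)*(d + 4)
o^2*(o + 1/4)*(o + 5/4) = o^4 + 3*o^3/2 + 5*o^2/16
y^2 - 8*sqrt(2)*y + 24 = (y - 6*sqrt(2))*(y - 2*sqrt(2))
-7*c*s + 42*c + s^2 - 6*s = (-7*c + s)*(s - 6)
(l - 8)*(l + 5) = l^2 - 3*l - 40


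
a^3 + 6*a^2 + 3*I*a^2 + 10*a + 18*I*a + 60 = (a + 6)*(a - 2*I)*(a + 5*I)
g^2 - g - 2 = (g - 2)*(g + 1)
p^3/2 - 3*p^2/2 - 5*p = p*(p/2 + 1)*(p - 5)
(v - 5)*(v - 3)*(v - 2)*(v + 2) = v^4 - 8*v^3 + 11*v^2 + 32*v - 60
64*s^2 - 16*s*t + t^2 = (-8*s + t)^2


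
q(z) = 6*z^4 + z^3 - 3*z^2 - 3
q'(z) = 24*z^3 + 3*z^2 - 6*z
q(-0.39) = -3.38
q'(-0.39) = 1.37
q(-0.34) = -3.31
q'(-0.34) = 1.44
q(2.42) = 199.39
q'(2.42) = 343.19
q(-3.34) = 672.96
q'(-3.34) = -840.73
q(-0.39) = -3.38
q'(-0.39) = 1.37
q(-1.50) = 17.25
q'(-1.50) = -65.25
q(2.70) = 313.68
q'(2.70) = 478.06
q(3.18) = 612.38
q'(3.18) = 783.04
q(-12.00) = 122253.00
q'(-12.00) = -40968.00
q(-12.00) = 122253.00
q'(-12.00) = -40968.00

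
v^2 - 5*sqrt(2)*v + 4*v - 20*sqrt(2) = (v + 4)*(v - 5*sqrt(2))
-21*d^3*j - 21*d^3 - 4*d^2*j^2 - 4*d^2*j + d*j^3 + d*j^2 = (-7*d + j)*(3*d + j)*(d*j + d)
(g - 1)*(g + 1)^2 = g^3 + g^2 - g - 1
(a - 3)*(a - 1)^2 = a^3 - 5*a^2 + 7*a - 3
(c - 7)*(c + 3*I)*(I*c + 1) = I*c^3 - 2*c^2 - 7*I*c^2 + 14*c + 3*I*c - 21*I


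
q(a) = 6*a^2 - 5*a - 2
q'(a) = 12*a - 5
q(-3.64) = 95.70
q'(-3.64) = -48.68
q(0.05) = -2.24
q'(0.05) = -4.40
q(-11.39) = 833.34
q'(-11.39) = -141.68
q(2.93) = 34.86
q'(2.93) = 30.16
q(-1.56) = 20.40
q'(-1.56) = -23.72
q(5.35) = 142.98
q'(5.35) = 59.20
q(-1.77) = 25.65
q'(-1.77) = -26.24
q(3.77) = 64.43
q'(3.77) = 40.24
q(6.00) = 184.00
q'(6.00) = 67.00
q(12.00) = 802.00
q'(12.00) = 139.00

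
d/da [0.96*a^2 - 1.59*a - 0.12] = 1.92*a - 1.59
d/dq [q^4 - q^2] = 4*q^3 - 2*q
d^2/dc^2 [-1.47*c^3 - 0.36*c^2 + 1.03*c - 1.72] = -8.82*c - 0.72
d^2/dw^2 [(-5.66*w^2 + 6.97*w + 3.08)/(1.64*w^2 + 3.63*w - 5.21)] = (-1.4210854715202e-14*w^4 + 104.883248*w^3 - 240.464016*w^2 + 467.341944*w + 90.169458)/(4.410944*w^6 + 29.289744*w^5 + 22.7919*w^4 - 138.264885*w^3 - 72.405975*w^2 + 295.599249*w - 141.420761)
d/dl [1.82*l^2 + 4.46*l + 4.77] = 3.64*l + 4.46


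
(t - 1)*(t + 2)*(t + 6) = t^3 + 7*t^2 + 4*t - 12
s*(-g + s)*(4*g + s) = -4*g^2*s + 3*g*s^2 + s^3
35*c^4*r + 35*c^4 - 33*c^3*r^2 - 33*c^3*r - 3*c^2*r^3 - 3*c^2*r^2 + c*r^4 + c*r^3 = (-7*c + r)*(-c + r)*(5*c + r)*(c*r + c)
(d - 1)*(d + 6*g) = d^2 + 6*d*g - d - 6*g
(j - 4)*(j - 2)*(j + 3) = j^3 - 3*j^2 - 10*j + 24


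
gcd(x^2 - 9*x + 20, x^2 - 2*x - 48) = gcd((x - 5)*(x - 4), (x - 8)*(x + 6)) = 1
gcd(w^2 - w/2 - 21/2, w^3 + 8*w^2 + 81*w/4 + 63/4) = w + 3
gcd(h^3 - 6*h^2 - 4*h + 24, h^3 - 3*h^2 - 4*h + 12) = h^2 - 4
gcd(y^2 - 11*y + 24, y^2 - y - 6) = y - 3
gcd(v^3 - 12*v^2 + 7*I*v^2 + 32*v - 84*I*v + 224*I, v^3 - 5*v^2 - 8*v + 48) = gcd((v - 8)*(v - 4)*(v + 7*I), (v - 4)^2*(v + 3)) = v - 4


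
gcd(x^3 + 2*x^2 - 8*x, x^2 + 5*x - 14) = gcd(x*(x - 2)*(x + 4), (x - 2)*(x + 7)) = x - 2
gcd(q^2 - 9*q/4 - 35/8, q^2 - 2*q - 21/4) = q - 7/2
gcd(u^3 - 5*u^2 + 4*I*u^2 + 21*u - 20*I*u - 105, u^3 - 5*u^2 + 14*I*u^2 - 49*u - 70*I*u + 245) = u^2 + u*(-5 + 7*I) - 35*I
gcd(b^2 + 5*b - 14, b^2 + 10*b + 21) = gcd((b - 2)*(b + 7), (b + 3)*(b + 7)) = b + 7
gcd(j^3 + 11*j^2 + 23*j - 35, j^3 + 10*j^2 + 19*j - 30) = j^2 + 4*j - 5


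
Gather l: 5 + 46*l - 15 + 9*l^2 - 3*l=9*l^2 + 43*l - 10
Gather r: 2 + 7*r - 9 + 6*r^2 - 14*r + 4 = 6*r^2 - 7*r - 3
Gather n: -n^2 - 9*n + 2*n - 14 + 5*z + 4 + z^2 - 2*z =-n^2 - 7*n + z^2 + 3*z - 10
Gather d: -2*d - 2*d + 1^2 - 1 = -4*d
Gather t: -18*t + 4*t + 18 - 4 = 14 - 14*t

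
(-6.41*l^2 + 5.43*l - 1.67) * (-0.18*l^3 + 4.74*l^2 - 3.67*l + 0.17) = 1.1538*l^5 - 31.3608*l^4 + 49.5635*l^3 - 28.9336*l^2 + 7.052*l - 0.2839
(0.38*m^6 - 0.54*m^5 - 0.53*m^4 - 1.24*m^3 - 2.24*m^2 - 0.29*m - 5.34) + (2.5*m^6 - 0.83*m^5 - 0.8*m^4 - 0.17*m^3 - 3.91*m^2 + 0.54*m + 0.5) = 2.88*m^6 - 1.37*m^5 - 1.33*m^4 - 1.41*m^3 - 6.15*m^2 + 0.25*m - 4.84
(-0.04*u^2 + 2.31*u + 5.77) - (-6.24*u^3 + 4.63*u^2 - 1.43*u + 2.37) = 6.24*u^3 - 4.67*u^2 + 3.74*u + 3.4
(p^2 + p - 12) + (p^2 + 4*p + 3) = 2*p^2 + 5*p - 9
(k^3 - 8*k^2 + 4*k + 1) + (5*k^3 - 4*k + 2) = 6*k^3 - 8*k^2 + 3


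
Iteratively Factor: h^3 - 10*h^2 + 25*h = (h - 5)*(h^2 - 5*h) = (h - 5)^2*(h)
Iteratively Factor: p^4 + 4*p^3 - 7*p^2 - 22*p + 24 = (p + 4)*(p^3 - 7*p + 6) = (p + 3)*(p + 4)*(p^2 - 3*p + 2) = (p - 1)*(p + 3)*(p + 4)*(p - 2)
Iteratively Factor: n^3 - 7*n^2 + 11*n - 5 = (n - 1)*(n^2 - 6*n + 5) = (n - 1)^2*(n - 5)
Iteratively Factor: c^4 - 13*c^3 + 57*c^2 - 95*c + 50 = (c - 5)*(c^3 - 8*c^2 + 17*c - 10) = (c - 5)*(c - 1)*(c^2 - 7*c + 10) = (c - 5)*(c - 2)*(c - 1)*(c - 5)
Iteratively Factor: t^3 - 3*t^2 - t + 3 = (t - 1)*(t^2 - 2*t - 3) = (t - 3)*(t - 1)*(t + 1)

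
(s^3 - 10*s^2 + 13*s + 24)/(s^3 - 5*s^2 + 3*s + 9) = (s - 8)/(s - 3)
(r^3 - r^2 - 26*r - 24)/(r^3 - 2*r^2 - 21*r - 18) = (r + 4)/(r + 3)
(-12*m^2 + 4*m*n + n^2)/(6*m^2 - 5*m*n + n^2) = (-6*m - n)/(3*m - n)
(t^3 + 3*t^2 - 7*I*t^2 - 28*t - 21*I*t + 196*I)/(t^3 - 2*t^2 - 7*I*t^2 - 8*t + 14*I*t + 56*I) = (t + 7)/(t + 2)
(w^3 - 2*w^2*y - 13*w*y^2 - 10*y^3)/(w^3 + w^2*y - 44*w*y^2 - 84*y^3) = (-w^2 + 4*w*y + 5*y^2)/(-w^2 + w*y + 42*y^2)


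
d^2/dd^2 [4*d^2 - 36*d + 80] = 8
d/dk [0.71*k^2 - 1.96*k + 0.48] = 1.42*k - 1.96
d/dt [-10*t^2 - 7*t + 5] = -20*t - 7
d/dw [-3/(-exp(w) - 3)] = -3*exp(w)/(exp(w) + 3)^2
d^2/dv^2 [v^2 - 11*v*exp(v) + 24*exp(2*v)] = -11*v*exp(v) + 96*exp(2*v) - 22*exp(v) + 2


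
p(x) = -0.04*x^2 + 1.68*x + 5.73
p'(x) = 1.68 - 0.08*x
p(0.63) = 6.77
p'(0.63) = 1.63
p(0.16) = 6.00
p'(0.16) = 1.67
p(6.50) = 14.96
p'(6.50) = 1.16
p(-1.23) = 3.60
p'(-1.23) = 1.78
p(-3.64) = -0.92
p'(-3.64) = 1.97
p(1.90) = 8.78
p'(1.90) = 1.53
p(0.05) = 5.81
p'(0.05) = 1.68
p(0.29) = 6.21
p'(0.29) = 1.66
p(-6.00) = -5.79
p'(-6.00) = 2.16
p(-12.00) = -20.19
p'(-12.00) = 2.64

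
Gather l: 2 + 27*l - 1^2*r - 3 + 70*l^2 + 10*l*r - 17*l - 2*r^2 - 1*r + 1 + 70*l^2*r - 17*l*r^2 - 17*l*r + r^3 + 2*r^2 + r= l^2*(70*r + 70) + l*(-17*r^2 - 7*r + 10) + r^3 - r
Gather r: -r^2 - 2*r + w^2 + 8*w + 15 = -r^2 - 2*r + w^2 + 8*w + 15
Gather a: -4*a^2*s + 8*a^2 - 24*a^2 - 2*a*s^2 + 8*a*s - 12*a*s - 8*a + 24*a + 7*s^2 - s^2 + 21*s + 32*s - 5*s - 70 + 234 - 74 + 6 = a^2*(-4*s - 16) + a*(-2*s^2 - 4*s + 16) + 6*s^2 + 48*s + 96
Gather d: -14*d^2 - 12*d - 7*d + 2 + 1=-14*d^2 - 19*d + 3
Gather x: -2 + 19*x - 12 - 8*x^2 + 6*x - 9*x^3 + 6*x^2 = -9*x^3 - 2*x^2 + 25*x - 14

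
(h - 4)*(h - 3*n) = h^2 - 3*h*n - 4*h + 12*n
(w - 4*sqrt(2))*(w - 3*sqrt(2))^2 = w^3 - 10*sqrt(2)*w^2 + 66*w - 72*sqrt(2)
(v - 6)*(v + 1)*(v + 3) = v^3 - 2*v^2 - 21*v - 18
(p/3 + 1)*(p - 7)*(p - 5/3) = p^3/3 - 17*p^2/9 - 43*p/9 + 35/3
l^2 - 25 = (l - 5)*(l + 5)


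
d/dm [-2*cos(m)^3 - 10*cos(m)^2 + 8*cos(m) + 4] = 2*(3*cos(m)^2 + 10*cos(m) - 4)*sin(m)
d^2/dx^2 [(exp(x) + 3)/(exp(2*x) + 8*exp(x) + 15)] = (exp(x) - 5)*exp(x)/(exp(3*x) + 15*exp(2*x) + 75*exp(x) + 125)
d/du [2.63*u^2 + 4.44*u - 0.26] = 5.26*u + 4.44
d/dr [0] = 0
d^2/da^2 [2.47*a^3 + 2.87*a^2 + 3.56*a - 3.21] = 14.82*a + 5.74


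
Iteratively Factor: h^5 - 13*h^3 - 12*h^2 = (h + 1)*(h^4 - h^3 - 12*h^2) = h*(h + 1)*(h^3 - h^2 - 12*h) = h*(h - 4)*(h + 1)*(h^2 + 3*h) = h^2*(h - 4)*(h + 1)*(h + 3)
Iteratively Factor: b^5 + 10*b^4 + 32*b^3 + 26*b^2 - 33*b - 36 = (b - 1)*(b^4 + 11*b^3 + 43*b^2 + 69*b + 36) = (b - 1)*(b + 4)*(b^3 + 7*b^2 + 15*b + 9) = (b - 1)*(b + 1)*(b + 4)*(b^2 + 6*b + 9) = (b - 1)*(b + 1)*(b + 3)*(b + 4)*(b + 3)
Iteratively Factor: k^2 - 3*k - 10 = (k - 5)*(k + 2)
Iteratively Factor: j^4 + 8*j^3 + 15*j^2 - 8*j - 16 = (j + 4)*(j^3 + 4*j^2 - j - 4) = (j + 4)^2*(j^2 - 1) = (j - 1)*(j + 4)^2*(j + 1)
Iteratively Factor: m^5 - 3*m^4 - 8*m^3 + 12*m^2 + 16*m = (m - 4)*(m^4 + m^3 - 4*m^2 - 4*m) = (m - 4)*(m + 2)*(m^3 - m^2 - 2*m) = m*(m - 4)*(m + 2)*(m^2 - m - 2) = m*(m - 4)*(m - 2)*(m + 2)*(m + 1)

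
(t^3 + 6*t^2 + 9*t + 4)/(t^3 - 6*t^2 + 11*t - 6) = (t^3 + 6*t^2 + 9*t + 4)/(t^3 - 6*t^2 + 11*t - 6)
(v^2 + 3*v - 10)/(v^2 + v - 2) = (v^2 + 3*v - 10)/(v^2 + v - 2)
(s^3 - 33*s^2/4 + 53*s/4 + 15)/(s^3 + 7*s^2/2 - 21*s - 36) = (4*s^2 - 17*s - 15)/(2*(2*s^2 + 15*s + 18))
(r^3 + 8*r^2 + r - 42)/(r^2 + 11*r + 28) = (r^2 + r - 6)/(r + 4)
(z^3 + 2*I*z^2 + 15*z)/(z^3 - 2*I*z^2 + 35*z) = (z - 3*I)/(z - 7*I)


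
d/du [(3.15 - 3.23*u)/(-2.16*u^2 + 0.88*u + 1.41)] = (-6.9768*u^2 + 13.608*u - 7.3263)/(4.6656*u^4 - 3.8016*u^3 - 5.3168*u^2 + 2.4816*u + 1.9881)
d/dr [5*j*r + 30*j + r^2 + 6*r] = 5*j + 2*r + 6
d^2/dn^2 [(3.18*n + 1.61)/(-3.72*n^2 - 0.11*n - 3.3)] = (-(3.18*n + 1.61)*(7.44*n + 0.11)*(14.88*n + 0.22) + (70.9776*n + 12.678)*(3.72*n^2 + 0.11*n + 3.3))/(3.72*n^2 + 0.11*n + 3.3)^3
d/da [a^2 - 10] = 2*a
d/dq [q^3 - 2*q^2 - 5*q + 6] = 3*q^2 - 4*q - 5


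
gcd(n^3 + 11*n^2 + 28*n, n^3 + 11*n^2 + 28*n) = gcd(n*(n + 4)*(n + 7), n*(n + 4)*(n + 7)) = n^3 + 11*n^2 + 28*n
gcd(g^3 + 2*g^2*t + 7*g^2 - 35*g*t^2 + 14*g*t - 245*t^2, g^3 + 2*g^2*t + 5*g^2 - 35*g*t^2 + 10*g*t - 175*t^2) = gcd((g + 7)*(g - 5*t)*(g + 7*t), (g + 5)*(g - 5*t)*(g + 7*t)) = -g^2 - 2*g*t + 35*t^2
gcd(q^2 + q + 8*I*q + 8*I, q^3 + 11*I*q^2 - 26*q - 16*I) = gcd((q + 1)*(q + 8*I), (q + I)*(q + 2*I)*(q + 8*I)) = q + 8*I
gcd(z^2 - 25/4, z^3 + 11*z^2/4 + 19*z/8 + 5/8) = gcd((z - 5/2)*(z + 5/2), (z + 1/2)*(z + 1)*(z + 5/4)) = 1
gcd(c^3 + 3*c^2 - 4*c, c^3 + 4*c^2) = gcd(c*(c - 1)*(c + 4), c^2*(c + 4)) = c^2 + 4*c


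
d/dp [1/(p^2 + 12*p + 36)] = 2*(-p - 6)/(p^2 + 12*p + 36)^2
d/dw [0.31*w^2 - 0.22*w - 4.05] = 0.62*w - 0.22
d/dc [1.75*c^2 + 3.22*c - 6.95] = 3.5*c + 3.22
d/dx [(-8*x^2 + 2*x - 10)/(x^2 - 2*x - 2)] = 2*(7*x^2 + 26*x - 12)/(x^4 - 4*x^3 + 8*x + 4)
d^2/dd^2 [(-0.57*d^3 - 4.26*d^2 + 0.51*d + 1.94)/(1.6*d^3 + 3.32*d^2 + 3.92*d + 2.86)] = (-7.105427357601e-15*d^7 - 15.75552*d^6 + 29.2838399999999*d^5 + 267.46368*d^4 + 546.832048*d^3 + 377.656704*d^2 + 41.193432*d - 58.34536)/(4.096*d^9 + 25.4976*d^8 + 83.01312*d^7 + 183.497408*d^6 + 294.536064*d^5 + 355.249056*d^4 + 322.825472*d^3 + 213.312528*d^2 + 96.192096*d + 23.393656)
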